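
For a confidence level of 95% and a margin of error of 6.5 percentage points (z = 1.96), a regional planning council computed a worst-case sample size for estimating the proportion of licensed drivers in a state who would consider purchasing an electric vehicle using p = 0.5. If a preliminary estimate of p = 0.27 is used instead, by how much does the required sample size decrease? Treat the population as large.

Conservative (p = 0.5): n = 1.96² × 0.25 / 0.065² ≈ 227.31 → 228.
Using p = 0.27: p(1−p) = 0.1971, so n = 1.96² × 0.1971 / 0.065² ≈ 179.21 → 180.
Reduction: 228 − 180 = 48.

48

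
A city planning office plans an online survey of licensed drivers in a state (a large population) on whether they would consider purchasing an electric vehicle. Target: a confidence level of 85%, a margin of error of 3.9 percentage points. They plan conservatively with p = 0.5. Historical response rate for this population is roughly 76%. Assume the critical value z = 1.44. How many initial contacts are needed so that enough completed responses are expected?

Completed interviews needed: n₀ = 1.44² × 0.2500 / 0.039² ≈ 340.83 → 341.
At a 76% response rate, contacts needed = 341 / 0.76 ≈ 448.68 → 449.

449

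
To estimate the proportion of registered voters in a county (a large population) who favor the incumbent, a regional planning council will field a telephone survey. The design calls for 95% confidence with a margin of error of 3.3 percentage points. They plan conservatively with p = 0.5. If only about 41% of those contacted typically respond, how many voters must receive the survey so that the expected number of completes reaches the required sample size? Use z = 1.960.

2152

Completed interviews needed: n₀ = 1.960² × 0.2500 / 0.033² ≈ 881.91 → 882.
At a 41% response rate, contacts needed = 882 / 0.41 ≈ 2151.22 → 2152.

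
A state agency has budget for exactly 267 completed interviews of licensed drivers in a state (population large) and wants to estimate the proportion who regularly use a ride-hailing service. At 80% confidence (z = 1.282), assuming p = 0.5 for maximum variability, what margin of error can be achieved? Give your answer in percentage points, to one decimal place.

SE(p̂) = √[p(1−p)/n] = √[0.2500/267] = 0.03060.
E = z × SE = 1.282 × 0.03060 = 0.03923, or 3.9 percentage points.

3.9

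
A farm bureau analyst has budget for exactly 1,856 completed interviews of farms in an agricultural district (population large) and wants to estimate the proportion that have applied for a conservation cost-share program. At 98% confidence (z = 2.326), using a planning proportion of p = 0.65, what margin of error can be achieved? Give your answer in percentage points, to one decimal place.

SE(p̂) = √[p(1−p)/n] = √[0.2275/1856] = 0.01107.
E = z × SE = 2.326 × 0.01107 = 0.02575, or 2.6 percentage points.

2.6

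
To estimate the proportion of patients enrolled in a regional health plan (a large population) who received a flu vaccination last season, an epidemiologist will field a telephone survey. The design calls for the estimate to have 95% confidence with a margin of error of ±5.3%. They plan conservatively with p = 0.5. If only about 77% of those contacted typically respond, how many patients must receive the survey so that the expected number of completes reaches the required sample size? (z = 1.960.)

445

Completed interviews needed: n₀ = 1.960² × 0.2500 / 0.053² ≈ 341.90 → 342.
At a 77% response rate, contacts needed = 342 / 0.77 ≈ 444.16 → 445.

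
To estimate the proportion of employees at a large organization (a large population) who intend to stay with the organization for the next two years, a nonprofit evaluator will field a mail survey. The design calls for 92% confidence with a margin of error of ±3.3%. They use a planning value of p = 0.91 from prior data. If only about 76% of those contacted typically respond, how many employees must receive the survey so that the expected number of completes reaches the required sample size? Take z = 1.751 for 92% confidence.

304

Completed interviews needed: n₀ = 1.751² × 0.0819 / 0.033² ≈ 230.58 → 231.
At a 76% response rate, contacts needed = 231 / 0.76 ≈ 303.95 → 304.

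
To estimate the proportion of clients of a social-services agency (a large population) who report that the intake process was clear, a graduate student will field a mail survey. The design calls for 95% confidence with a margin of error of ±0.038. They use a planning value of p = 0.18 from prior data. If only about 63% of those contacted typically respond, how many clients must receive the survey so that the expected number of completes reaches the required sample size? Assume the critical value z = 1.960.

624

Completed interviews needed: n₀ = 1.960² × 0.1476 / 0.038² ≈ 392.67 → 393.
At a 63% response rate, contacts needed = 393 / 0.63 ≈ 623.81 → 624.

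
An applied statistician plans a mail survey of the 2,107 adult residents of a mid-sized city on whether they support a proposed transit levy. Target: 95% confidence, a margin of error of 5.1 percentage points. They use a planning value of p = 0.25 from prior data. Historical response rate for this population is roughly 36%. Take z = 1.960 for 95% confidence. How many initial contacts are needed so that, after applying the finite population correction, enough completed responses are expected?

681

Completed interviews needed (unadjusted): n₀ = 1.960² × 0.1875 / 0.051² ≈ 276.93 → 277.
FPC for N = 2,107: n = 277 / (1 + 276/2107) = 277 / 1.1310 ≈ 244.92 → 245.
At a 36% response rate, contacts needed = 245 / 0.36 ≈ 680.56 → 681.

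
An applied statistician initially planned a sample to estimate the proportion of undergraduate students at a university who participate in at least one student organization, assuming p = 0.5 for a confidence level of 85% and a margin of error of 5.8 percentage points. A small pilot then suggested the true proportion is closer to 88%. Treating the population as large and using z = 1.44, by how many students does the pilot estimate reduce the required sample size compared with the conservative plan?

89

Conservative (p = 0.5): n = 1.44² × 0.25 / 0.058² ≈ 154.10 → 155.
Using p = 0.88: p(1−p) = 0.1056, so n = 1.44² × 0.1056 / 0.058² ≈ 65.09 → 66.
Reduction: 155 − 66 = 89.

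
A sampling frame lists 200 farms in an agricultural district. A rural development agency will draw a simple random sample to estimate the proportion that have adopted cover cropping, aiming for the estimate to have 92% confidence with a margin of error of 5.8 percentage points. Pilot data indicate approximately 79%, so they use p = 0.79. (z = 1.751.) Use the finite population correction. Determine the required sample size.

Unadjusted: n₀ = 1.751² × 0.79 × 0.21 / 0.058² ≈ 151.20, so n₀ = 152.
Finite population correction with N = 200: n = n₀ / (1 + (n₀−1)/N) = 152 / (1 + 151/200) = 152 / 1.7550 ≈ 86.61.
Rounding up, n = 87.

87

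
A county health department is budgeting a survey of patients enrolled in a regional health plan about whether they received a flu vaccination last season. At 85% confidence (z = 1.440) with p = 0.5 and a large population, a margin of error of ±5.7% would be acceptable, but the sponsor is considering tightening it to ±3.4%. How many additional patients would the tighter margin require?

289

At ±5.7%: n = 1.440² × 0.2500 / 0.057² ≈ 159.56 → 160.
At ±3.4%: n = 1.440² × 0.2500 / 0.034² ≈ 448.44 → 449.
Additional respondents: 449 − 160 = 289.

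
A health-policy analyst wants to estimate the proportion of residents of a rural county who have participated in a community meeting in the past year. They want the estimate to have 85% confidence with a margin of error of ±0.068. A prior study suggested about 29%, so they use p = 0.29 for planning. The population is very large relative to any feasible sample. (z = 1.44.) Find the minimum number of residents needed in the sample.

With p = 0.29, p(1−p) = 0.2059.
n = z²·p(1−p)/E² = 1.44² × 0.2059 / 0.068² = 2.0736 × 0.2059 / 0.004624 ≈ 92.33.
Rounding up gives n = 93.

93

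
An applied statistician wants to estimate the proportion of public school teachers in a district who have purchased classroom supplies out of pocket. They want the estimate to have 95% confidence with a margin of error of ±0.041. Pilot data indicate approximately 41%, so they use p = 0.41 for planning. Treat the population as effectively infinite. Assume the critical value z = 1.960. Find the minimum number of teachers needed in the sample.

553

With p = 0.41, p(1−p) = 0.2419.
n = z²·p(1−p)/E² = 1.960² × 0.2419 / 0.041² = 3.8416 × 0.2419 / 0.001681 ≈ 552.82.
Rounding up gives n = 553.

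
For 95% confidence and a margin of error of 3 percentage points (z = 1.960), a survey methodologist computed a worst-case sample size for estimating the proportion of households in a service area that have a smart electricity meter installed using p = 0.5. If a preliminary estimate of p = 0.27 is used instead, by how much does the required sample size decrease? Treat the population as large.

Conservative (p = 0.5): n = 1.960² × 0.25 / 0.030² ≈ 1067.11 → 1068.
Using p = 0.27: p(1−p) = 0.1971, so n = 1.960² × 0.1971 / 0.030² ≈ 841.31 → 842.
Reduction: 1068 − 842 = 226.

226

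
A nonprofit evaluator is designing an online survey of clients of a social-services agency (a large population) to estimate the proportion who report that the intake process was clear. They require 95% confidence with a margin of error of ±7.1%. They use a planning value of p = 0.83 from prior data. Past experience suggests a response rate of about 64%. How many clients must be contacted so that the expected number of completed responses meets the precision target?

169

For 95% confidence, z = 1.96.
Completed interviews needed: n₀ = 1.96² × 0.1411 / 0.071² ≈ 107.53 → 108.
At a 64% response rate, contacts needed = 108 / 0.64 ≈ 168.75 → 169.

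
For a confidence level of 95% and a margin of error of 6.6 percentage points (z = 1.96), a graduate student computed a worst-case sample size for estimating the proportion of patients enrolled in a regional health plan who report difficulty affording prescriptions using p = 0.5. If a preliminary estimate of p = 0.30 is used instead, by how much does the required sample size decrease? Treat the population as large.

Conservative (p = 0.5): n = 1.96² × 0.25 / 0.066² ≈ 220.48 → 221.
Using p = 0.30: p(1−p) = 0.2100, so n = 1.96² × 0.2100 / 0.066² ≈ 185.20 → 186.
Reduction: 221 − 186 = 35.

35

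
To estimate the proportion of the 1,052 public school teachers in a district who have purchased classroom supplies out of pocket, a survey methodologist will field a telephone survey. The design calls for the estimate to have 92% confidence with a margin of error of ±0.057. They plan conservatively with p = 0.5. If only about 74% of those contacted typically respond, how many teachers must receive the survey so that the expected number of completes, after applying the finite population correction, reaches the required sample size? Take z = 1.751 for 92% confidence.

261

Completed interviews needed (unadjusted): n₀ = 1.751² × 0.2500 / 0.057² ≈ 235.92 → 236.
FPC for N = 1,052: n = 236 / (1 + 235/1052) = 236 / 1.2234 ≈ 192.91 → 193.
At a 74% response rate, contacts needed = 193 / 0.74 ≈ 260.81 → 261.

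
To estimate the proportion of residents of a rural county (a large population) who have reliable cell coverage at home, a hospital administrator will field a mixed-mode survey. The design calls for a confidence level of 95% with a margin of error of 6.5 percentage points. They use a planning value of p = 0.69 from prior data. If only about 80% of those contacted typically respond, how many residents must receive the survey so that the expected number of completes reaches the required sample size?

244

For 95% confidence, z = 1.96.
Completed interviews needed: n₀ = 1.96² × 0.2139 / 0.065² ≈ 194.49 → 195.
At an 80% response rate, contacts needed = 195 / 0.80 ≈ 243.75 → 244.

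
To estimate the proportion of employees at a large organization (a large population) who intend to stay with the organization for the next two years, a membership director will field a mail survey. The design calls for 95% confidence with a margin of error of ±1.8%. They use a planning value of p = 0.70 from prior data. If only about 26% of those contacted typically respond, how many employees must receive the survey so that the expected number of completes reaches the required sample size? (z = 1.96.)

9577

Completed interviews needed: n₀ = 1.96² × 0.2100 / 0.018² ≈ 2489.93 → 2490.
At a 26% response rate, contacts needed = 2490 / 0.26 ≈ 9576.92 → 9577.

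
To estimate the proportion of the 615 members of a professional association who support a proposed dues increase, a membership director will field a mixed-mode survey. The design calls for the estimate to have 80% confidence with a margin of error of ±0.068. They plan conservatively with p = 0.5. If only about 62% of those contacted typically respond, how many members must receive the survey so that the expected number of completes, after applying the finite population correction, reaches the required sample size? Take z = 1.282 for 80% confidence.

126

Completed interviews needed (unadjusted): n₀ = 1.282² × 0.2500 / 0.068² ≈ 88.86 → 89.
FPC for N = 615: n = 89 / (1 + 88/615) = 89 / 1.1431 ≈ 77.86 → 78.
At a 62% response rate, contacts needed = 78 / 0.62 ≈ 125.81 → 126.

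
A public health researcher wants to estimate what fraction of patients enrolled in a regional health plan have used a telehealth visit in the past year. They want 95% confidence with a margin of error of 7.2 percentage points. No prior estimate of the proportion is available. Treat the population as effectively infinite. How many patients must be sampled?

186

For 95% confidence, z = 1.96.
With no prior estimate, use p = 0.5, giving p(1−p) = 0.25.
n = z²·p(1−p)/E² = 1.96² × 0.2500 / 0.072² = 3.8416 × 0.2500 / 0.005184 ≈ 185.26.
Rounding up gives n = 186.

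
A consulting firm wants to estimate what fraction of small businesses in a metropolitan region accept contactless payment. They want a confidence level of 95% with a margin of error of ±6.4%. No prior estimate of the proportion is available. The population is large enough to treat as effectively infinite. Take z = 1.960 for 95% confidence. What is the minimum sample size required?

With no prior estimate, use p = 0.5, giving p(1−p) = 0.25.
n = z²·p(1−p)/E² = 1.960² × 0.2500 / 0.064² = 3.8416 × 0.2500 / 0.004096 ≈ 234.47.
Rounding up gives n = 235.

235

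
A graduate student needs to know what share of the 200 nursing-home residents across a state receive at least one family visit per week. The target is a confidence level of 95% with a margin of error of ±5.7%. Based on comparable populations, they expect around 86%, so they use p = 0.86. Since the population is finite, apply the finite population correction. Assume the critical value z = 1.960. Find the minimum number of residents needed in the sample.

Unadjusted: n₀ = 1.960² × 0.86 × 0.14 / 0.057² ≈ 142.36, so n₀ = 143.
Finite population correction with N = 200: n = n₀ / (1 + (n₀−1)/N) = 143 / (1 + 142/200) = 143 / 1.7100 ≈ 83.63.
Rounding up, n = 84.

84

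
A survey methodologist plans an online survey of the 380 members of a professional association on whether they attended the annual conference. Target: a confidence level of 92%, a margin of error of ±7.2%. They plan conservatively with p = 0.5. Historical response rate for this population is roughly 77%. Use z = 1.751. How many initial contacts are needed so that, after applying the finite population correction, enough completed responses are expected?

Completed interviews needed (unadjusted): n₀ = 1.751² × 0.2500 / 0.072² ≈ 147.86 → 148.
FPC for N = 380: n = 148 / (1 + 147/380) = 148 / 1.3868 ≈ 106.72 → 107.
At a 77% response rate, contacts needed = 107 / 0.77 ≈ 138.96 → 139.

139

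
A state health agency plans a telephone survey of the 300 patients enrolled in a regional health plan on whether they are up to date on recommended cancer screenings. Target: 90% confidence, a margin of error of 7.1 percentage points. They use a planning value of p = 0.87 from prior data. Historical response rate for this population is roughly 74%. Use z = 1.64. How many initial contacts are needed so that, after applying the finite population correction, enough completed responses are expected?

Completed interviews needed (unadjusted): n₀ = 1.64² × 0.1131 / 0.071² ≈ 60.34 → 61.
FPC for N = 300: n = 61 / (1 + 60/300) = 61 / 1.2000 ≈ 50.83 → 51.
At a 74% response rate, contacts needed = 51 / 0.74 ≈ 68.92 → 69.

69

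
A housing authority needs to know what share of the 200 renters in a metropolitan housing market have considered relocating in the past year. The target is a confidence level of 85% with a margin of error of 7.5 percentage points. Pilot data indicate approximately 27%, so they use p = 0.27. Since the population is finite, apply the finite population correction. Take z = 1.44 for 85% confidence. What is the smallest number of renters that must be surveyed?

Unadjusted: n₀ = 1.44² × 0.27 × 0.73 / 0.075² ≈ 72.66, so n₀ = 73.
Finite population correction with N = 200: n = n₀ / (1 + (n₀−1)/N) = 73 / (1 + 72/200) = 73 / 1.3600 ≈ 53.68.
Rounding up, n = 54.

54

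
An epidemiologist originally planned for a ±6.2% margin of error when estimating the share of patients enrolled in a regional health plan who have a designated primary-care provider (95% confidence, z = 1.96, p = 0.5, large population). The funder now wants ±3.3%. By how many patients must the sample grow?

At ±6.2%: n = 1.96² × 0.2500 / 0.062² ≈ 249.84 → 250.
At ±3.3%: n = 1.96² × 0.2500 / 0.033² ≈ 881.91 → 882.
Additional respondents: 882 − 250 = 632.

632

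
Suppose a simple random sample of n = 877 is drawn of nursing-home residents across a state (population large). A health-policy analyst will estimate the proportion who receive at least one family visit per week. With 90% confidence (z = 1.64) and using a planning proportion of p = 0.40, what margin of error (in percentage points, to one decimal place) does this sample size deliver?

2.7

SE(p̂) = √[p(1−p)/n] = √[0.2400/877] = 0.01654.
E = z × SE = 1.64 × 0.01654 = 0.02713, or 2.7 percentage points.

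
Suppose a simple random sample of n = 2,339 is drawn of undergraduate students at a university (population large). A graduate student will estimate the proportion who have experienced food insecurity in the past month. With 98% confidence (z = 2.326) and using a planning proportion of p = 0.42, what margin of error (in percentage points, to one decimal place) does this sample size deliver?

2.4

SE(p̂) = √[p(1−p)/n] = √[0.2436/2339] = 0.01021.
E = z × SE = 2.326 × 0.01021 = 0.02374, or 2.4 percentage points.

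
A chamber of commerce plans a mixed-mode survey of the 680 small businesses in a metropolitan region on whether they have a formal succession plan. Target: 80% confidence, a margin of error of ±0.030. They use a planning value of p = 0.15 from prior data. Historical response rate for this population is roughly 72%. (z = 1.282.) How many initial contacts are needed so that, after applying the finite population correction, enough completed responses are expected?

Completed interviews needed (unadjusted): n₀ = 1.282² × 0.1275 / 0.030² ≈ 232.83 → 233.
FPC for N = 680: n = 233 / (1 + 232/680) = 233 / 1.3412 ≈ 173.73 → 174.
At a 72% response rate, contacts needed = 174 / 0.72 ≈ 241.67 → 242.

242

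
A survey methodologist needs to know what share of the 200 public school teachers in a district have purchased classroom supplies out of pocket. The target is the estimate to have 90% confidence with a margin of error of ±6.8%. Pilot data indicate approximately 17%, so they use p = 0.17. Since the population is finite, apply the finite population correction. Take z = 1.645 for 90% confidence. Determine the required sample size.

59

Unadjusted: n₀ = 1.645² × 0.17 × 0.83 / 0.068² ≈ 82.57, so n₀ = 83.
Finite population correction with N = 200: n = n₀ / (1 + (n₀−1)/N) = 83 / (1 + 82/200) = 83 / 1.4100 ≈ 58.87.
Rounding up, n = 59.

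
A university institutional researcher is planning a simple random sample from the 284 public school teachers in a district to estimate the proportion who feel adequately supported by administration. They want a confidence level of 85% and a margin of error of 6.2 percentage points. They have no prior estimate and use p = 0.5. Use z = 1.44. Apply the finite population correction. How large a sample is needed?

92

Unadjusted: n₀ = 1.44² × 0.50 × 0.50 / 0.062² ≈ 134.86, so n₀ = 135.
Finite population correction with N = 284: n = n₀ / (1 + (n₀−1)/N) = 135 / (1 + 134/284) = 135 / 1.4718 ≈ 91.72.
Rounding up, n = 92.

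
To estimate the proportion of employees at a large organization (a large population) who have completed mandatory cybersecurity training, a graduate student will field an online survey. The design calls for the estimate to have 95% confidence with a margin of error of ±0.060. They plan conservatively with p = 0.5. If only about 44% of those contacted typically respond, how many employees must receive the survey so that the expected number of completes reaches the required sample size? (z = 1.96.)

Completed interviews needed: n₀ = 1.96² × 0.2500 / 0.060² ≈ 266.78 → 267.
At a 44% response rate, contacts needed = 267 / 0.44 ≈ 606.82 → 607.

607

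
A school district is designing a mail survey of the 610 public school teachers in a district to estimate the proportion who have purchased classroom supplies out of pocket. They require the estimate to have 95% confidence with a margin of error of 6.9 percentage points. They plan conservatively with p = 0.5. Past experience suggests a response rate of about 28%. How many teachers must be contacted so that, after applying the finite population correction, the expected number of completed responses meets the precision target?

543

For 95% confidence, z = 1.960.
Completed interviews needed (unadjusted): n₀ = 1.960² × 0.2500 / 0.069² ≈ 201.72 → 202.
FPC for N = 610: n = 202 / (1 + 201/610) = 202 / 1.3295 ≈ 151.94 → 152.
At a 28% response rate, contacts needed = 152 / 0.28 ≈ 542.86 → 543.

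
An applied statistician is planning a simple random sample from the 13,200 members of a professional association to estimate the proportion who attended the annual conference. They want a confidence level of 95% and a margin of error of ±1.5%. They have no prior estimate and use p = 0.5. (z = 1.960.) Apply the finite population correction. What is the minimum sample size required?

Unadjusted: n₀ = 1.960² × 0.50 × 0.50 / 0.015² ≈ 4268.44, so n₀ = 4269.
Finite population correction with N = 13,200: n = n₀ / (1 + (n₀−1)/N) = 4269 / (1 + 4268/13200) = 4269 / 1.3233 ≈ 3225.94.
Rounding up, n = 3226.

3226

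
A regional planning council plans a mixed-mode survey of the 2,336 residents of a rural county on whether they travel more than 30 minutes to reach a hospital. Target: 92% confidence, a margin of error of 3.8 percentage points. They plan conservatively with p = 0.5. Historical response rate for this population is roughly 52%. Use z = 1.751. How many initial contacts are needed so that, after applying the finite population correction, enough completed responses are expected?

833

Completed interviews needed (unadjusted): n₀ = 1.751² × 0.2500 / 0.038² ≈ 530.82 → 531.
FPC for N = 2,336: n = 531 / (1 + 530/2336) = 531 / 1.2269 ≈ 432.80 → 433.
At a 52% response rate, contacts needed = 433 / 0.52 ≈ 832.69 → 833.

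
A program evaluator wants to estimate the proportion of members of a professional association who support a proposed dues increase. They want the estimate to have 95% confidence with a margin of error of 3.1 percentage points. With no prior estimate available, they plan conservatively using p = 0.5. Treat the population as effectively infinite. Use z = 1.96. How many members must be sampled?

With p = 0.5, p(1−p) = 0.25.
n = z²·p(1−p)/E² = 1.96² × 0.2500 / 0.031² = 3.8416 × 0.2500 / 0.000961 ≈ 999.38.
Rounding up gives n = 1000.

1000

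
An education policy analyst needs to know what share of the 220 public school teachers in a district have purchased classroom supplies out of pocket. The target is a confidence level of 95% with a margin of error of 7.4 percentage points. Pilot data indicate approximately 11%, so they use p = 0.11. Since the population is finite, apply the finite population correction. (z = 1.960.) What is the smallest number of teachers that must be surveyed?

Unadjusted: n₀ = 1.960² × 0.11 × 0.89 / 0.074² ≈ 68.68, so n₀ = 69.
Finite population correction with N = 220: n = n₀ / (1 + (n₀−1)/N) = 69 / (1 + 68/220) = 69 / 1.3091 ≈ 52.71.
Rounding up, n = 53.

53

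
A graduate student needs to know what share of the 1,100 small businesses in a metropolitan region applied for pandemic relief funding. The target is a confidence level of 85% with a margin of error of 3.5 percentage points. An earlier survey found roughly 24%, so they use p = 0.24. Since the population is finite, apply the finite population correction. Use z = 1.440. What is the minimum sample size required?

Unadjusted: n₀ = 1.440² × 0.24 × 0.76 / 0.035² ≈ 308.75, so n₀ = 309.
Finite population correction with N = 1,100: n = n₀ / (1 + (n₀−1)/N) = 309 / (1 + 308/1100) = 309 / 1.2800 ≈ 241.41.
Rounding up, n = 242.

242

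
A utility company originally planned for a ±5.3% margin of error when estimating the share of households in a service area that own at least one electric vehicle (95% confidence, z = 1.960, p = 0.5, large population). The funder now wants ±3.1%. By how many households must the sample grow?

658

At ±5.3%: n = 1.960² × 0.2500 / 0.053² ≈ 341.90 → 342.
At ±3.1%: n = 1.960² × 0.2500 / 0.031² ≈ 999.38 → 1000.
Additional respondents: 1000 − 342 = 658.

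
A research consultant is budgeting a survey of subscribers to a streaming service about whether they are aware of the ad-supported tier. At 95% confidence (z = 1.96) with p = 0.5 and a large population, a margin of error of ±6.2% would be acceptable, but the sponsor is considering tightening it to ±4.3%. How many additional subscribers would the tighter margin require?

At ±6.2%: n = 1.96² × 0.2500 / 0.062² ≈ 249.84 → 250.
At ±4.3%: n = 1.96² × 0.2500 / 0.043² ≈ 519.42 → 520.
Additional respondents: 520 − 250 = 270.

270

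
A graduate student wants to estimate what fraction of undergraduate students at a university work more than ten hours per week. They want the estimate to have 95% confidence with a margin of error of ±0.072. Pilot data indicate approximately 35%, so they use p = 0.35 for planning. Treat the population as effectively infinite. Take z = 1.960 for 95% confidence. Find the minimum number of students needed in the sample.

169

With p = 0.35, p(1−p) = 0.2275.
n = z²·p(1−p)/E² = 1.960² × 0.2275 / 0.072² = 3.8416 × 0.2275 / 0.005184 ≈ 168.59.
Rounding up gives n = 169.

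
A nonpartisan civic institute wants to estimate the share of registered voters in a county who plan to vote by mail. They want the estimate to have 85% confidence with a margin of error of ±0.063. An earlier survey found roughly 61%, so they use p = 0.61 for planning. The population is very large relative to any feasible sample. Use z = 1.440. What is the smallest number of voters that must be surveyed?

With p = 0.61, p(1−p) = 0.2379.
n = z²·p(1−p)/E² = 1.440² × 0.2379 / 0.063² = 2.0736 × 0.2379 / 0.003969 ≈ 124.29.
Rounding up gives n = 125.

125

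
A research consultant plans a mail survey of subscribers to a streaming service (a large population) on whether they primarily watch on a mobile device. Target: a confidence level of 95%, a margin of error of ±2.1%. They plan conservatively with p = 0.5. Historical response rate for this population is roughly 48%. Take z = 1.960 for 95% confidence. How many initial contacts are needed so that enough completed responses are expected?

4538

Completed interviews needed: n₀ = 1.960² × 0.2500 / 0.021² ≈ 2177.78 → 2178.
At a 48% response rate, contacts needed = 2178 / 0.48 ≈ 4537.50 → 4538.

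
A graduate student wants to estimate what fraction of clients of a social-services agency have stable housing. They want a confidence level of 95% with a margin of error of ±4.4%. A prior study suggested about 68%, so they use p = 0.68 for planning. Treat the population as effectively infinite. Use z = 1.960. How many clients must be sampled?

With p = 0.68, p(1−p) = 0.2176.
n = z²·p(1−p)/E² = 1.960² × 0.2176 / 0.044² = 3.8416 × 0.2176 / 0.001936 ≈ 431.78.
Rounding up gives n = 432.

432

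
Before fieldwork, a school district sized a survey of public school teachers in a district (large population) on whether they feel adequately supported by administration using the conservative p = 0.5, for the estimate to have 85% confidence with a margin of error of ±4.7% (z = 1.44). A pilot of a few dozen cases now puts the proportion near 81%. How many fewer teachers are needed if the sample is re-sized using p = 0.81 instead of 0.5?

Conservative (p = 0.5): n = 1.44² × 0.25 / 0.047² ≈ 234.68 → 235.
Using p = 0.81: p(1−p) = 0.1539, so n = 1.44² × 0.1539 / 0.047² ≈ 144.47 → 145.
Reduction: 235 − 145 = 90.

90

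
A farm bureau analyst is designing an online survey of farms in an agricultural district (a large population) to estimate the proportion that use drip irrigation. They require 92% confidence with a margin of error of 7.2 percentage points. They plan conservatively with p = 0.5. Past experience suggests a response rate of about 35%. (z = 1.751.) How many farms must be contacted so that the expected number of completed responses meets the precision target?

423

Completed interviews needed: n₀ = 1.751² × 0.2500 / 0.072² ≈ 147.86 → 148.
At a 35% response rate, contacts needed = 148 / 0.35 ≈ 422.86 → 423.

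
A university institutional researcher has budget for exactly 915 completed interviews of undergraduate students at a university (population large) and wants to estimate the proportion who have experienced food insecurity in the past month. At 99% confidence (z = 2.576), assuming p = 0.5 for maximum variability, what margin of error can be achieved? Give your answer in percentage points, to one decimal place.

4.3

SE(p̂) = √[p(1−p)/n] = √[0.2500/915] = 0.01653.
E = z × SE = 2.576 × 0.01653 = 0.04258, or 4.3 percentage points.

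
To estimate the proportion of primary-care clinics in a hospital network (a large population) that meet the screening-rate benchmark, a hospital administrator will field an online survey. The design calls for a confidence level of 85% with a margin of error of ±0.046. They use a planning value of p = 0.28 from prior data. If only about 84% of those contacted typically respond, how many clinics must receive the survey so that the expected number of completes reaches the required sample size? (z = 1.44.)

Completed interviews needed: n₀ = 1.44² × 0.2016 / 0.046² ≈ 197.56 → 198.
At an 84% response rate, contacts needed = 198 / 0.84 ≈ 235.71 → 236.

236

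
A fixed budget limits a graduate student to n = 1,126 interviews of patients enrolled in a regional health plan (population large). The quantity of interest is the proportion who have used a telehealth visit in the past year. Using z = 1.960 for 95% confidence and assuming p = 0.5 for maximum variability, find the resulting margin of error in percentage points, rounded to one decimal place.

2.9

SE(p̂) = √[p(1−p)/n] = √[0.2500/1126] = 0.01490.
E = z × SE = 1.960 × 0.01490 = 0.02920, or 2.9 percentage points.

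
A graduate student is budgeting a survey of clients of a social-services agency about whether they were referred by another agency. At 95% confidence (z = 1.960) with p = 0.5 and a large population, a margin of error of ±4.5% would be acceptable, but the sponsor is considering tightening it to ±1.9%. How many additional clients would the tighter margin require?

At ±4.5%: n = 1.960² × 0.2500 / 0.045² ≈ 474.27 → 475.
At ±1.9%: n = 1.960² × 0.2500 / 0.019² ≈ 2660.39 → 2661.
Additional respondents: 2661 − 475 = 2186.

2186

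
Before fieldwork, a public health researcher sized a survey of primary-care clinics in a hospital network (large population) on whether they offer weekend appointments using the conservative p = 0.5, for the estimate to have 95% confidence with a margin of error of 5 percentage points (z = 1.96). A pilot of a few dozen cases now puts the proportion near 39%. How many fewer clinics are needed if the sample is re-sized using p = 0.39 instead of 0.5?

19

Conservative (p = 0.5): n = 1.96² × 0.25 / 0.050² ≈ 384.16 → 385.
Using p = 0.39: p(1−p) = 0.2379, so n = 1.96² × 0.2379 / 0.050² ≈ 365.57 → 366.
Reduction: 385 − 366 = 19.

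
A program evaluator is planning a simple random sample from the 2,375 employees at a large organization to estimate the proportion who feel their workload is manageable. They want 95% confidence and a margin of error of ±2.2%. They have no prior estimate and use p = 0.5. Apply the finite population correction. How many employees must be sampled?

1082

For 95% confidence, z = 1.960.
Unadjusted: n₀ = 1.960² × 0.50 × 0.50 / 0.022² ≈ 1984.30, so n₀ = 1985.
Finite population correction with N = 2,375: n = n₀ / (1 + (n₀−1)/N) = 1985 / (1 + 1984/2375) = 1985 / 1.8354 ≈ 1081.53.
Rounding up, n = 1082.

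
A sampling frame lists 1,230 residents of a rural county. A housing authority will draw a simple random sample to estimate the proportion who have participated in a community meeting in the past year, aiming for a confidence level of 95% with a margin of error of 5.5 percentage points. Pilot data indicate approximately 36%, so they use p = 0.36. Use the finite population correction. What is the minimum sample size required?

237

For 95% confidence, z = 1.960.
Unadjusted: n₀ = 1.960² × 0.36 × 0.64 / 0.055² ≈ 292.60, so n₀ = 293.
Finite population correction with N = 1,230: n = n₀ / (1 + (n₀−1)/N) = 293 / (1 + 292/1230) = 293 / 1.2374 ≈ 236.79.
Rounding up, n = 237.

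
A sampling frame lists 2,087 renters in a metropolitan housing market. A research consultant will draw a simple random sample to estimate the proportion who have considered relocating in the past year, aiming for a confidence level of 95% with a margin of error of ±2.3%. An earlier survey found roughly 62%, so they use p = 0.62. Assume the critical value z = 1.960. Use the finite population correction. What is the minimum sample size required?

Unadjusted: n₀ = 1.960² × 0.62 × 0.38 / 0.023² ≈ 1710.93, so n₀ = 1711.
Finite population correction with N = 2,087: n = n₀ / (1 + (n₀−1)/N) = 1711 / (1 + 1710/2087) = 1711 / 1.8194 ≈ 940.44.
Rounding up, n = 941.

941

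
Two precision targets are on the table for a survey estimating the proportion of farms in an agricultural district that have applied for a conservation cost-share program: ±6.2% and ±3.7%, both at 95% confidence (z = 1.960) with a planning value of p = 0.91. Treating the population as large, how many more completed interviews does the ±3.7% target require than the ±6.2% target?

At ±6.2%: n = 1.960² × 0.0819 / 0.062² ≈ 81.85 → 82.
At ±3.7%: n = 1.960² × 0.0819 / 0.037² ≈ 229.82 → 230.
Additional respondents: 230 − 82 = 148.

148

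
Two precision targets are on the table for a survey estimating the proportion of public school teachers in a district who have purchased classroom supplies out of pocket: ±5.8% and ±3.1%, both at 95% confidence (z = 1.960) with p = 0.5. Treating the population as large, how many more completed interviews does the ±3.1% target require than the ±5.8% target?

714

At ±5.8%: n = 1.960² × 0.2500 / 0.058² ≈ 285.49 → 286.
At ±3.1%: n = 1.960² × 0.2500 / 0.031² ≈ 999.38 → 1000.
Additional respondents: 1000 − 286 = 714.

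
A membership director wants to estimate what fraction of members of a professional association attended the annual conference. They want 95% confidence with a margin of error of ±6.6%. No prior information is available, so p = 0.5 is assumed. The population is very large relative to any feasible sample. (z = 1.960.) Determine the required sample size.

With p = 0.5, p(1−p) = 0.25.
n = z²·p(1−p)/E² = 1.960² × 0.2500 / 0.066² = 3.8416 × 0.2500 / 0.004356 ≈ 220.48.
Rounding up gives n = 221.

221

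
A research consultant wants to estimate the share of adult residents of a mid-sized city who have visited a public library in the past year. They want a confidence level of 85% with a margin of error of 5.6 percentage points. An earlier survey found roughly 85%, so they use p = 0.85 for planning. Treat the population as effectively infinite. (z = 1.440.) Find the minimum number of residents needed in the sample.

With p = 0.85, p(1−p) = 0.1275.
n = z²·p(1−p)/E² = 1.440² × 0.1275 / 0.056² = 2.0736 × 0.1275 / 0.003136 ≈ 84.31.
Rounding up gives n = 85.

85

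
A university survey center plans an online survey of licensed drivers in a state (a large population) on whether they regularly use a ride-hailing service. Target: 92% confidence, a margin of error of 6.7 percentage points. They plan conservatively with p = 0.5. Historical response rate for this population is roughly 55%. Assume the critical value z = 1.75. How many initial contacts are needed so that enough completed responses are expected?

311

Completed interviews needed: n₀ = 1.75² × 0.2500 / 0.067² ≈ 170.56 → 171.
At a 55% response rate, contacts needed = 171 / 0.55 ≈ 310.91 → 311.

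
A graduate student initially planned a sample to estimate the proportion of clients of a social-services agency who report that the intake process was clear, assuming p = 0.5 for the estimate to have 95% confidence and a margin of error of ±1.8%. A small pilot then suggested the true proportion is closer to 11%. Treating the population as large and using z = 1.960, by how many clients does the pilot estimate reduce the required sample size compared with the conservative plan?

1804

Conservative (p = 0.5): n = 1.960² × 0.25 / 0.018² ≈ 2964.20 → 2965.
Using p = 0.11: p(1−p) = 0.0979, so n = 1.960² × 0.0979 / 0.018² ≈ 1160.78 → 1161.
Reduction: 2965 − 1161 = 1804.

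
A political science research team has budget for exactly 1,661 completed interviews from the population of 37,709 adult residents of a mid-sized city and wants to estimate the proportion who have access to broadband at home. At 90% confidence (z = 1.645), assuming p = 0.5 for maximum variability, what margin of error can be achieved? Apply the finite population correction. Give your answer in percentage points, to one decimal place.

2.0

Finite-population factor: (N−n)/(N−1) = (37709−1661)/(37709−1) = 0.9560.
SE(p̂) = √[p(1−p)/n · (N−n)/(N−1)] = √[0.2500/1661 × 0.9560] = 0.01200.
E = z × SE = 1.645 × 0.01200 = 0.01973 ≈ 2.0 percentage points.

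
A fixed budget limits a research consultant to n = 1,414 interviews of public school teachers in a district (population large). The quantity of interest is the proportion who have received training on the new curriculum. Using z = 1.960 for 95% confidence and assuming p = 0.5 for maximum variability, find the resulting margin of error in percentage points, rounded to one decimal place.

SE(p̂) = √[p(1−p)/n] = √[0.2500/1414] = 0.01330.
E = z × SE = 1.960 × 0.01330 = 0.02606, or 2.6 percentage points.

2.6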